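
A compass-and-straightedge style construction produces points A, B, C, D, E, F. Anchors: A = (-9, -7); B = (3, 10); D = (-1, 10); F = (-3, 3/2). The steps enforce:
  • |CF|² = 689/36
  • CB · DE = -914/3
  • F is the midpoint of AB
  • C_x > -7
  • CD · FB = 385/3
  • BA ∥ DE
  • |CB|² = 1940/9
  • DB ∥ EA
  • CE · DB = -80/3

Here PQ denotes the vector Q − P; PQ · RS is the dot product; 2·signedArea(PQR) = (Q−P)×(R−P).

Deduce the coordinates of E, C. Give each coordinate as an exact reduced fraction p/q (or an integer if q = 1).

1. E_x = -13  [DB ∥ EA ∩ BA ∥ DE]
2. E_y = -7  [DB ∥ EA ∩ BA ∥ DE]
   → E = (-13, -7)
3. C_x = -19/3  [CD · FB = 385/3 ∩ CE · DB = -80/3]
4. C_y = -4/3  [CD · FB = 385/3 ∩ CE · DB = -80/3]
   → C = (-19/3, -4/3)

C = (-19/3, -4/3)
E = (-13, -7)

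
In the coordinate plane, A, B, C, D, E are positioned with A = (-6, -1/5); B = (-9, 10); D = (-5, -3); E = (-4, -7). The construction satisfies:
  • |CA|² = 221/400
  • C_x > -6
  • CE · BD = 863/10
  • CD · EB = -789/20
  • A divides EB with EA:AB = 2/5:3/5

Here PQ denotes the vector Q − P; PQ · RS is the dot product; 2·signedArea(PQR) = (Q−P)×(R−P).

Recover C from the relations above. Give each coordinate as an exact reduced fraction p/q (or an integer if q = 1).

C = (-23/4, -9/10)

1. C_x = -23/4  [CD · EB = -789/20 ∩ CE · BD = 863/10]
2. C_y = -9/10  [CD · EB = -789/20 ∩ CE · BD = 863/10]
   → C = (-23/4, -9/10)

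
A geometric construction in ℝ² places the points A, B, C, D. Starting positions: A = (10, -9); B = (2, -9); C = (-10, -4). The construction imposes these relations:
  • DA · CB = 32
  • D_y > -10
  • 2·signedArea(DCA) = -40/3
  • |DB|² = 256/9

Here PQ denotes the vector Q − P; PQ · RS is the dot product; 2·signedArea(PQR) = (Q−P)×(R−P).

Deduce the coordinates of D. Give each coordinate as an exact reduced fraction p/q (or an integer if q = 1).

D = (22/3, -9)

1. D_x = 22/3  [2·signedArea(DCA) = -40/3 ∩ DA · CB = 32]
2. D_y = -9  [2·signedArea(DCA) = -40/3 ∩ DA · CB = 32]
   → D = (22/3, -9)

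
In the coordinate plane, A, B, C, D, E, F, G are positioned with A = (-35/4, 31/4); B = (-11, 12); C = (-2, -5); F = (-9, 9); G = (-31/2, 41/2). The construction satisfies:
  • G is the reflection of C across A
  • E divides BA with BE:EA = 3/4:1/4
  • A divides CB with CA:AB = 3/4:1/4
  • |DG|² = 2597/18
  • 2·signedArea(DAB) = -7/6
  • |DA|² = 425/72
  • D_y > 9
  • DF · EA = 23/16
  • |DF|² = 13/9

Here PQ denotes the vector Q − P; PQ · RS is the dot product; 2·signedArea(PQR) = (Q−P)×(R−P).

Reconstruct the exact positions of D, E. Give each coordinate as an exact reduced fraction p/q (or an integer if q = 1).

1. D_x = -29/3  [line -17/4·x + -9/4·y + -223/12 = 0 ∩ |DA|² = 425/72]
2. D_y = 10  [line -17/4·x + -9/4·y + -223/12 = 0 ∩ |DA|² = 425/72]
   → D = (-29/3, 10)
3. E_x = -149/16  [E divides BA with BE:EA = 3/4:1/4]
4. E_y = 141/16  [E divides BA with BE:EA = 3/4:1/4]
   → E = (-149/16, 141/16)

D = (-29/3, 10)
E = (-149/16, 141/16)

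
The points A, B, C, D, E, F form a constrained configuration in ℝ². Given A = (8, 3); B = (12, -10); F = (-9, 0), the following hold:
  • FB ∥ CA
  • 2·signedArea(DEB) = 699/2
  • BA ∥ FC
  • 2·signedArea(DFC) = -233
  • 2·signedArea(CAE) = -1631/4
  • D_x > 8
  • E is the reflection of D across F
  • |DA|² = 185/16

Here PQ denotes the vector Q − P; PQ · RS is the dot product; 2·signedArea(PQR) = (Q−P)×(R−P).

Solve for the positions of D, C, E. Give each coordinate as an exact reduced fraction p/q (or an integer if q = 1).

1. C_x = -13  [FB ∥ CA ∩ BA ∥ FC]
2. C_y = 13  [FB ∥ CA ∩ BA ∥ FC]
   → C = (-13, 13)
3. D_x = 9  [line -13·x + -4·y + 116 = 0 ∩ |DA|² = 185/16]
4. D_y = -1/4  [line -13·x + -4·y + 116 = 0 ∩ |DA|² = 185/16]
   → D = (9, -1/4)
5. E_x = -27  [2·signedArea(DEB) = 699/2 ∩ E is the reflection of D across F]
6. E_y = 1/4  [2·signedArea(DEB) = 699/2 ∩ E is the reflection of D across F]
   → E = (-27, 1/4)

C = (-13, 13)
D = (9, -1/4)
E = (-27, 1/4)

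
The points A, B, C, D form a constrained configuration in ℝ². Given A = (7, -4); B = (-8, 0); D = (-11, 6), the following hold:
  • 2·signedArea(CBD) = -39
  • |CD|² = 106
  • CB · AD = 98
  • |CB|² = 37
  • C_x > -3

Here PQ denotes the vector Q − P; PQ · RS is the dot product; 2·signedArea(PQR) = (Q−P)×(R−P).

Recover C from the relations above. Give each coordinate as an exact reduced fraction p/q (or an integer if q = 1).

1. C_x = -2  [2·signedArea(CBD) = -39 ∩ CB · AD = 98]
2. C_y = 1  [2·signedArea(CBD) = -39 ∩ CB · AD = 98]
   → C = (-2, 1)

C = (-2, 1)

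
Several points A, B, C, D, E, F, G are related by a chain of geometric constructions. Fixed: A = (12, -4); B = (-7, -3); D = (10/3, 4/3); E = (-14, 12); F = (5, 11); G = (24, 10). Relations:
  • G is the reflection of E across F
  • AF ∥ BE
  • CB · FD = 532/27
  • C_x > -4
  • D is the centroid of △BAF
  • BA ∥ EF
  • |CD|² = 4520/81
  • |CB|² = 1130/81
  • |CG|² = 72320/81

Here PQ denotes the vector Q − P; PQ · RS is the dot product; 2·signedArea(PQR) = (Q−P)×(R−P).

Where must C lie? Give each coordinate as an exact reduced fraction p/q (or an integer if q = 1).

C = (-32/9, -14/9)

1. C_x = -32/9  [line 5/3·x + 29/3·y + 566/27 = 0 ∩ |CB|² = 1130/81]
2. C_y = -14/9  [line 5/3·x + 29/3·y + 566/27 = 0 ∩ |CB|² = 1130/81]
   → C = (-32/9, -14/9)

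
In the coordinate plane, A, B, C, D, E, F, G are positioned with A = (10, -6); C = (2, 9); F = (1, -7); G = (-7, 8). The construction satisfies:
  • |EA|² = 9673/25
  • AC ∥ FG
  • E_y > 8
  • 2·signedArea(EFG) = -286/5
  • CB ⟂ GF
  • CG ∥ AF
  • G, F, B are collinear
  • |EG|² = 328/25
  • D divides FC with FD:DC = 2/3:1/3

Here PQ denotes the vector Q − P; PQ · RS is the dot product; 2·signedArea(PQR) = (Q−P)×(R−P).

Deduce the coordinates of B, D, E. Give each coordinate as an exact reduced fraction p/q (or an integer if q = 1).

1. B_x = -1567/289  [G, F, B are collinear ∩ CB ⟂ GF]
2. B_y = 1457/289  [G, F, B are collinear ∩ CB ⟂ GF]
   → B = (-1567/289, 1457/289)
3. D_x = 5/3  [D divides FC with FD:DC = 2/3:1/3]
4. D_y = 11/3  [D divides FC with FD:DC = 2/3:1/3]
   → D = (5/3, 11/3)
5. E_x = -17/5  [line -15·x + -8·y + 81/5 = 0 ∩ |EA|² = 9673/25]
6. E_y = 42/5  [line -15·x + -8·y + 81/5 = 0 ∩ |EA|² = 9673/25]
   → E = (-17/5, 42/5)

B = (-1567/289, 1457/289)
D = (5/3, 11/3)
E = (-17/5, 42/5)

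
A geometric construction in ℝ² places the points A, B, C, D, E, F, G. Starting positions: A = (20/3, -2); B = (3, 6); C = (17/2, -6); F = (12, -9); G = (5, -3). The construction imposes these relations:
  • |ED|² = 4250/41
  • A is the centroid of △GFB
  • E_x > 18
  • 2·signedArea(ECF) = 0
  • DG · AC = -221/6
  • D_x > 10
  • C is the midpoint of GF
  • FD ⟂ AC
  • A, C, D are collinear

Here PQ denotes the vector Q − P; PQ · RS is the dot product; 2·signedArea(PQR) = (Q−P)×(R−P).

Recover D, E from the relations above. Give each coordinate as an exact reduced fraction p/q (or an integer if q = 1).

D = (420/41, -402/41)
E = (19, -15)

1. D_x = 420/41  [A, C, D are collinear ∩ FD ⟂ AC]
2. D_y = -402/41  [A, C, D are collinear ∩ FD ⟂ AC]
   → D = (420/41, -402/41)
3. E_x = 19  [line 3·x + 7/2·y + -9/2 = 0 ∩ |ED|² = 4250/41]
4. E_y = -15  [line 3·x + 7/2·y + -9/2 = 0 ∩ |ED|² = 4250/41]
   → E = (19, -15)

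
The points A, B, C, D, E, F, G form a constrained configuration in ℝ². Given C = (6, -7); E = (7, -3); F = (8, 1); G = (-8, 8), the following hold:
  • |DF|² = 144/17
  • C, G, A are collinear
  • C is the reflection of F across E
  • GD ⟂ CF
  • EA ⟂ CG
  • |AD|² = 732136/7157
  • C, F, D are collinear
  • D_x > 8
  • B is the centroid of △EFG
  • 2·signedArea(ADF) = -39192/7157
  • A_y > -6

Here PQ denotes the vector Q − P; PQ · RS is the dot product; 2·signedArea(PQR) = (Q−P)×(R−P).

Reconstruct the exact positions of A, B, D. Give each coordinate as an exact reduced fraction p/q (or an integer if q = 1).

A = (1882/421, -2257/421)
B = (7/3, 2)
D = (148/17, 65/17)

1. A_x = 1882/421  [C, G, A are collinear ∩ EA ⟂ CG]
2. A_y = -2257/421  [C, G, A are collinear ∩ EA ⟂ CG]
   → A = (1882/421, -2257/421)
3. B_x = 7/3  [B is the centroid of △EFG]
4. B_y = 2  [B is the centroid of △EFG]
   → B = (7/3, 2)
5. D_x = 148/17  [C, F, D are collinear ∩ GD ⟂ CF]
6. D_y = 65/17  [C, F, D are collinear ∩ GD ⟂ CF]
   → D = (148/17, 65/17)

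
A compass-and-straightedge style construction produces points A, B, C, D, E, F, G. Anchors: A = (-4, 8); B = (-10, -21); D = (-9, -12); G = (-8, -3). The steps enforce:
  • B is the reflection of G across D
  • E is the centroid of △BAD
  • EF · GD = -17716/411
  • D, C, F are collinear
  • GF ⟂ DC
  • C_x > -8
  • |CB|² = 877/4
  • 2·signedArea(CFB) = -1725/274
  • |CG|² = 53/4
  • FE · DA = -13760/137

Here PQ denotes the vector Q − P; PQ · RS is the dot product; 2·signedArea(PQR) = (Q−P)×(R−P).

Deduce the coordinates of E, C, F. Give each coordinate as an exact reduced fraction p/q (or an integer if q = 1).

C = (-7, -13/2)
E = (-23/3, -25/3)
F = (-821/137, -511/137)

1. E_x = -23/3  [E is the centroid of △BAD]
2. E_y = -25/3  [E is the centroid of △BAD]
   → E = (-23/3, -25/3)
3. F_x = -821/137  [EF · GD = -17716/411 ∩ FE · DA = -13760/137]
4. F_y = -511/137  [EF · GD = -17716/411 ∩ FE · DA = -13760/137]
   → F = (-821/137, -511/137)
5. C_x = -7  [2·signedArea(CFB) = -1725/274 ∩ D, C, F are collinear]
6. C_y = -13/2  [2·signedArea(CFB) = -1725/274 ∩ D, C, F are collinear]
   → C = (-7, -13/2)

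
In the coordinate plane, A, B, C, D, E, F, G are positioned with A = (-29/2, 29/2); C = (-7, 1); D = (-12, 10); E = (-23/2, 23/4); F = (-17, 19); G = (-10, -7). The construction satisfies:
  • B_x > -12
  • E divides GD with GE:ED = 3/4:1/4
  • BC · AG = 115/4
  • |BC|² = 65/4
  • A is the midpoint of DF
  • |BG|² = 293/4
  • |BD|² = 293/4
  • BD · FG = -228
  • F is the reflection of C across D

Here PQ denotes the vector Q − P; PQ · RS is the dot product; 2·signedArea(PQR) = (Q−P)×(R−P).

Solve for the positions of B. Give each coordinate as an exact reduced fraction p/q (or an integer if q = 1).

1. B_x = -11  [BD · FG = -228 ∩ BC · AG = 115/4]
2. B_y = 3/2  [BD · FG = -228 ∩ BC · AG = 115/4]
   → B = (-11, 3/2)

B = (-11, 3/2)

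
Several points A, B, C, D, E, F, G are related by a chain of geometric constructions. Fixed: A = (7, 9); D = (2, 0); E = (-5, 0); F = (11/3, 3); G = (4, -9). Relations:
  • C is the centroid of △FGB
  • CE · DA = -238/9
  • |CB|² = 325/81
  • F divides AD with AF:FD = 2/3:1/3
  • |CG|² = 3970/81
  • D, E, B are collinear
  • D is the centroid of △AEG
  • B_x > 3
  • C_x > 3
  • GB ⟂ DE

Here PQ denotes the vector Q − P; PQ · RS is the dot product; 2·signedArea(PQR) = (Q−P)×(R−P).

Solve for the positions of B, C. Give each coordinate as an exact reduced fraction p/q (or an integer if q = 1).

1. B_x = 4  [D, E, B are collinear ∩ GB ⟂ DE]
2. B_y = 0  [D, E, B are collinear ∩ GB ⟂ DE]
   → B = (4, 0)
3. C_x = 35/9  [C is the centroid of △FGB]
4. C_y = -2  [C is the centroid of △FGB]
   → C = (35/9, -2)

B = (4, 0)
C = (35/9, -2)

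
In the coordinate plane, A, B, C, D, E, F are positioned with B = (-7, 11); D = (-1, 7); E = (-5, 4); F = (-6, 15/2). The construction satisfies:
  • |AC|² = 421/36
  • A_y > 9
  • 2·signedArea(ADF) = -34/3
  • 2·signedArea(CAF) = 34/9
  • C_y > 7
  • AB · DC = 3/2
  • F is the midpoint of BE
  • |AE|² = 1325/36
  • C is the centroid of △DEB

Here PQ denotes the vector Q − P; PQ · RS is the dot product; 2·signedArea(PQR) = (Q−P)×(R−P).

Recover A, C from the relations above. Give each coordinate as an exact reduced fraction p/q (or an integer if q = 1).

A = (-20/3, 59/6)
C = (-13/3, 22/3)

1. C_x = -13/3  [C is the centroid of △DEB]
2. C_y = 22/3  [C is the centroid of △DEB]
   → C = (-13/3, 22/3)
3. A_x = -20/3  [AB · DC = 3/2 ∩ 2·signedArea(ADF) = -34/3]
4. A_y = 59/6  [AB · DC = 3/2 ∩ 2·signedArea(ADF) = -34/3]
   → A = (-20/3, 59/6)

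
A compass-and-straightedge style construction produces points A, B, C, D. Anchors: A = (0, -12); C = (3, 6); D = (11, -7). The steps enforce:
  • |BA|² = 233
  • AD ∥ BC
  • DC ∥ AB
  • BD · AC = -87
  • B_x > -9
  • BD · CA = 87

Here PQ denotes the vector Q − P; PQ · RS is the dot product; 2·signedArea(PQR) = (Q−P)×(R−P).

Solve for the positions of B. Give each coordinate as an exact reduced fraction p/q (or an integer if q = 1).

B = (-8, 1)

1. B_x = -8  [AD ∥ BC ∩ DC ∥ AB]
2. B_y = 1  [AD ∥ BC ∩ DC ∥ AB]
   → B = (-8, 1)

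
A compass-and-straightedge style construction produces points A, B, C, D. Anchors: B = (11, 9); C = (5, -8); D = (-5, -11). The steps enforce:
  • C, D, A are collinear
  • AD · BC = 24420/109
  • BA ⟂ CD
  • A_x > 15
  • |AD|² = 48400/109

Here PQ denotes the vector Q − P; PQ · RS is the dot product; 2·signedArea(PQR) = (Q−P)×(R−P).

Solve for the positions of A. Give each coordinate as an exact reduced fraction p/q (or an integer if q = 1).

1. A_x = 1655/109  [C, D, A are collinear ∩ BA ⟂ CD]
2. A_y = -539/109  [C, D, A are collinear ∩ BA ⟂ CD]
   → A = (1655/109, -539/109)

A = (1655/109, -539/109)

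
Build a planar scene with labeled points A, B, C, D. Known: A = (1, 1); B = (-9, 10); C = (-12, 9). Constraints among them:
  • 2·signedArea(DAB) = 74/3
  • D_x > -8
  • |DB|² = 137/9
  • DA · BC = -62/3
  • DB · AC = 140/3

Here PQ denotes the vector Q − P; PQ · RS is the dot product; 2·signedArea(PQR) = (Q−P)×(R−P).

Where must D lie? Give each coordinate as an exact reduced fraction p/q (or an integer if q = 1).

D = (-23/3, 19/3)

1. D_x = -23/3  [2·signedArea(DAB) = 74/3 ∩ DB · AC = 140/3]
2. D_y = 19/3  [2·signedArea(DAB) = 74/3 ∩ DB · AC = 140/3]
   → D = (-23/3, 19/3)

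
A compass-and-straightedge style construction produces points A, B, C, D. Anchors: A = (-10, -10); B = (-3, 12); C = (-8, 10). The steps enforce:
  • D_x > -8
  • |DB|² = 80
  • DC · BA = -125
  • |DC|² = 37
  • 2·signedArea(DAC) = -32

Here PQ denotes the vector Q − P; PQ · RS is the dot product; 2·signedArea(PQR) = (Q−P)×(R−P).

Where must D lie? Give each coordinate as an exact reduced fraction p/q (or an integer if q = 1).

D = (-7, 4)

1. D_x = -7  [DC · BA = -125 ∩ 2·signedArea(DAC) = -32]
2. D_y = 4  [DC · BA = -125 ∩ 2·signedArea(DAC) = -32]
   → D = (-7, 4)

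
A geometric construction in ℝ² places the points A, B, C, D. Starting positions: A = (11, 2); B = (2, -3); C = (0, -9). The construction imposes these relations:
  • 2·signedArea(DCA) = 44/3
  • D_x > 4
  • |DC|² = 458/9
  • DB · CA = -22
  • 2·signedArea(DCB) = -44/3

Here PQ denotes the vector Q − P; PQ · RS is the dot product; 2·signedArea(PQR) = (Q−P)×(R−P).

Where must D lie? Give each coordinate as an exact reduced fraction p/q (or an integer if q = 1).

1. D_x = 13/3  [2·signedArea(DCB) = -44/3 ∩ 2·signedArea(DCA) = 44/3]
2. D_y = -10/3  [2·signedArea(DCB) = -44/3 ∩ 2·signedArea(DCA) = 44/3]
   → D = (13/3, -10/3)

D = (13/3, -10/3)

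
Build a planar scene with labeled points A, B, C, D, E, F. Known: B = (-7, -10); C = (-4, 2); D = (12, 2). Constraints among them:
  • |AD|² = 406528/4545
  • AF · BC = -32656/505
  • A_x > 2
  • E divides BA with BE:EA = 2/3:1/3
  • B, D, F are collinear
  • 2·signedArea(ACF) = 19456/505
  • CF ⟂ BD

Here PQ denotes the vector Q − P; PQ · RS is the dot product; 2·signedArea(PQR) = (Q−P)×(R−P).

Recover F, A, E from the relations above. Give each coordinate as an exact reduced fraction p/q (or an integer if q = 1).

A = (4324/1515, -206/505)
E = (-1957/4545, -5462/1515)
F = (284/505, -2638/505)

1. F_x = 284/505  [B, D, F are collinear ∩ CF ⟂ BD]
2. F_y = -2638/505  [B, D, F are collinear ∩ CF ⟂ BD]
   → F = (284/505, -2638/505)
3. A_x = 4324/1515  [2·signedArea(ACF) = 19456/505 ∩ AF · BC = -32656/505]
4. A_y = -206/505  [2·signedArea(ACF) = 19456/505 ∩ AF · BC = -32656/505]
   → A = (4324/1515, -206/505)
5. E_x = -1957/4545  [E divides BA with BE:EA = 2/3:1/3]
6. E_y = -5462/1515  [E divides BA with BE:EA = 2/3:1/3]
   → E = (-1957/4545, -5462/1515)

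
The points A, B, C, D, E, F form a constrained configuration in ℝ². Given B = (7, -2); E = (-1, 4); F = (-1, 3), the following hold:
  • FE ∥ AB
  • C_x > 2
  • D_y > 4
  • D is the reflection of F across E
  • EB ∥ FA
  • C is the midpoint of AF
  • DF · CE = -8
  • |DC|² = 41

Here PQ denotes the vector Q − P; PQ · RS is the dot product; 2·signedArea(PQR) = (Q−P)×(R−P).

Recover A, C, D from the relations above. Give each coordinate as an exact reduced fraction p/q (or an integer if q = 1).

A = (7, -3)
C = (3, 0)
D = (-1, 5)

1. A_x = 7  [FE ∥ AB ∩ EB ∥ FA]
2. A_y = -3  [FE ∥ AB ∩ EB ∥ FA]
   → A = (7, -3)
3. C_x = 3  [C is the midpoint of AF]
4. C_y = 0  [C is the midpoint of AF]
   → C = (3, 0)
5. D_x = -1  [D is the reflection of F across E]
6. D_y = 5  [D is the reflection of F across E]
   → D = (-1, 5)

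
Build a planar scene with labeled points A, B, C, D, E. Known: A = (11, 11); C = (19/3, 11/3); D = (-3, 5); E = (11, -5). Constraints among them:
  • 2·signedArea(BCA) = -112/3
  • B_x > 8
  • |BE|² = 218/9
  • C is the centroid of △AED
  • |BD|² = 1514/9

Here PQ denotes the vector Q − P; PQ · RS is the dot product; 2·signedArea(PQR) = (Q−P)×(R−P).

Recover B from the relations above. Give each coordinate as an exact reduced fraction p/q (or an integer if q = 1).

1. B_x = 26/3  [line -22/3·x + 14/3·y + 200/3 = 0 ∩ |BD|² = 1514/9]
2. B_y = -2/3  [line -22/3·x + 14/3·y + 200/3 = 0 ∩ |BD|² = 1514/9]
   → B = (26/3, -2/3)

B = (26/3, -2/3)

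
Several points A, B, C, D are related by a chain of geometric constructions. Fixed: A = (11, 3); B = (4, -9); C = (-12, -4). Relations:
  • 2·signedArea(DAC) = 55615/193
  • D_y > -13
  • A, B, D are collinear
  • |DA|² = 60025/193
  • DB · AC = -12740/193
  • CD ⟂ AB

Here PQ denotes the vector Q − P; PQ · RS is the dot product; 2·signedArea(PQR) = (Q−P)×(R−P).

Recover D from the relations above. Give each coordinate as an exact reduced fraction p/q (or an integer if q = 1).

1. D_x = 408/193  [A, B, D are collinear ∩ CD ⟂ AB]
2. D_y = -2361/193  [A, B, D are collinear ∩ CD ⟂ AB]
   → D = (408/193, -2361/193)

D = (408/193, -2361/193)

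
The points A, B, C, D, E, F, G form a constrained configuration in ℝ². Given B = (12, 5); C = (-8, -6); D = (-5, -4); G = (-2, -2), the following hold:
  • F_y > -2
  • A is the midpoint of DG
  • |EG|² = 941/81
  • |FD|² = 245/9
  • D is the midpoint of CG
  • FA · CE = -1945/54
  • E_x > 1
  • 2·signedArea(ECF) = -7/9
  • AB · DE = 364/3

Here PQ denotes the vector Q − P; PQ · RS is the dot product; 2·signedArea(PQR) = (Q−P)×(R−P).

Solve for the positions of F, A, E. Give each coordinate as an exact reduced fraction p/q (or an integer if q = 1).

A = (-7/2, -3)
E = (11/9, -8/9)
F = (-1/3, -5/3)

1. A_x = -7/2  [A is the midpoint of DG]
2. A_y = -3  [A is the midpoint of DG]
   → A = (-7/2, -3)
3. E_x = 11/9  [line 31/2·x + 8·y + -71/6 = 0 ∩ |EG|² = 941/81]
4. E_y = -8/9  [line 31/2·x + 8·y + -71/6 = 0 ∩ |EG|² = 941/81]
   → E = (11/9, -8/9)
5. F_x = -1/3  [FA · CE = -1945/54 ∩ 2·signedArea(ECF) = -7/9]
6. F_y = -5/3  [FA · CE = -1945/54 ∩ 2·signedArea(ECF) = -7/9]
   → F = (-1/3, -5/3)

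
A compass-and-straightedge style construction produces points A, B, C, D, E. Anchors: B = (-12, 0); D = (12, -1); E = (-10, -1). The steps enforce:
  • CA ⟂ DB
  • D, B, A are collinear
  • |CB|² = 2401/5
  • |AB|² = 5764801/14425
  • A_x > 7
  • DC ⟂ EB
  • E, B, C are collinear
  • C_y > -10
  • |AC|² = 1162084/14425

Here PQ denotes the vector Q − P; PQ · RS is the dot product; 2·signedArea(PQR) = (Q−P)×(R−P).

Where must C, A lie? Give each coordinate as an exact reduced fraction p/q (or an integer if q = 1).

A = (23004/2885, -2401/2885)
C = (38/5, -49/5)

1. C_x = 38/5  [E, B, C are collinear ∩ DC ⟂ EB]
2. C_y = -49/5  [E, B, C are collinear ∩ DC ⟂ EB]
   → C = (38/5, -49/5)
3. A_x = 23004/2885  [D, B, A are collinear ∩ CA ⟂ DB]
4. A_y = -2401/2885  [D, B, A are collinear ∩ CA ⟂ DB]
   → A = (23004/2885, -2401/2885)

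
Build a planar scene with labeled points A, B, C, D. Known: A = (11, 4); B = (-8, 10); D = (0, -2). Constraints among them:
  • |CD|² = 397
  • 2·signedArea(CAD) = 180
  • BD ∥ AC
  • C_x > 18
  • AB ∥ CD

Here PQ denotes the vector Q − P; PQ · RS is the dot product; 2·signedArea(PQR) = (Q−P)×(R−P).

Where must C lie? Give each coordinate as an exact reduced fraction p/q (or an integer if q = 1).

1. C_x = 19  [AB ∥ CD ∩ BD ∥ AC]
2. C_y = -8  [AB ∥ CD ∩ BD ∥ AC]
   → C = (19, -8)

C = (19, -8)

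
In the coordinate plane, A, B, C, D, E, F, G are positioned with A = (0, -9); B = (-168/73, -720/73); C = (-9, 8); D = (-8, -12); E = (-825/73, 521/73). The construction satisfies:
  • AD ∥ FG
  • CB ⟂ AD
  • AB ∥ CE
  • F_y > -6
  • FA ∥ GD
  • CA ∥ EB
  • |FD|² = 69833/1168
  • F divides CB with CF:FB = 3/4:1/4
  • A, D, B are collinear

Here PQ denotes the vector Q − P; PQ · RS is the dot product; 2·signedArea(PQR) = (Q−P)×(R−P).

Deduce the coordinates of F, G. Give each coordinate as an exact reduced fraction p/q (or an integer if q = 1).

F = (-1161/292, -394/73)
G = (-3497/292, -613/73)

1. F_x = -1161/292  [F divides CB with CF:FB = 3/4:1/4]
2. F_y = -394/73  [F divides CB with CF:FB = 3/4:1/4]
   → F = (-1161/292, -394/73)
3. G_x = -3497/292  [FA ∥ GD ∩ AD ∥ FG]
4. G_y = -613/73  [FA ∥ GD ∩ AD ∥ FG]
   → G = (-3497/292, -613/73)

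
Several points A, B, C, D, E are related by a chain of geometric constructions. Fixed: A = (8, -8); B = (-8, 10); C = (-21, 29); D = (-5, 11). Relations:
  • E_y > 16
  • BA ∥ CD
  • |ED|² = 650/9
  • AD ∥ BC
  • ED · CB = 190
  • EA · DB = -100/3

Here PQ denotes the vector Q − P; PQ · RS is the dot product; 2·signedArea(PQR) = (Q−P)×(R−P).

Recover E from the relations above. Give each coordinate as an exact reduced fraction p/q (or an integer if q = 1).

E = (-34/3, 50/3)

1. E_x = -34/3  [EA · DB = -100/3 ∩ ED · CB = 190]
2. E_y = 50/3  [EA · DB = -100/3 ∩ ED · CB = 190]
   → E = (-34/3, 50/3)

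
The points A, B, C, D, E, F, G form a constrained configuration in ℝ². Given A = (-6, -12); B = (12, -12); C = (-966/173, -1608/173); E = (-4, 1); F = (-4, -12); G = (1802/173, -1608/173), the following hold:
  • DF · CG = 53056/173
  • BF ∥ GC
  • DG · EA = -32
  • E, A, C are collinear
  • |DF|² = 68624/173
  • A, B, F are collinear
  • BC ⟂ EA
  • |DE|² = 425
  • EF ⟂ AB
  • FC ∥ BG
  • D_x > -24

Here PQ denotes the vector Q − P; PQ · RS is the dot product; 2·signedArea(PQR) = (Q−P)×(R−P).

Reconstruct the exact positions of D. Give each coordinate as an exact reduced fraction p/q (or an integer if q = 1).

1. D_x = -4008/173  [DF · CG = 53056/173 ∩ DG · EA = -32]
2. D_y = -1140/173  [DF · CG = 53056/173 ∩ DG · EA = -32]
   → D = (-4008/173, -1140/173)

D = (-4008/173, -1140/173)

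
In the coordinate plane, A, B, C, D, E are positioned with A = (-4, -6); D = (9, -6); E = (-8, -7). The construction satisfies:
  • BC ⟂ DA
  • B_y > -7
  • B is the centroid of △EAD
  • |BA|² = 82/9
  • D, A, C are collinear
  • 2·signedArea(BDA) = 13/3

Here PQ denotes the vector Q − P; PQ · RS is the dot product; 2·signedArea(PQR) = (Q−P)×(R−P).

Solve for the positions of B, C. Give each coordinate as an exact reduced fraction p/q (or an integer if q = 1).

B = (-1, -19/3)
C = (-1, -6)

1. B_x = -1  [B is the centroid of △EAD]
2. B_y = -19/3  [B is the centroid of △EAD]
   → B = (-1, -19/3)
3. C_x = -1  [D, A, C are collinear ∩ BC ⟂ DA]
4. C_y = -6  [D, A, C are collinear ∩ BC ⟂ DA]
   → C = (-1, -6)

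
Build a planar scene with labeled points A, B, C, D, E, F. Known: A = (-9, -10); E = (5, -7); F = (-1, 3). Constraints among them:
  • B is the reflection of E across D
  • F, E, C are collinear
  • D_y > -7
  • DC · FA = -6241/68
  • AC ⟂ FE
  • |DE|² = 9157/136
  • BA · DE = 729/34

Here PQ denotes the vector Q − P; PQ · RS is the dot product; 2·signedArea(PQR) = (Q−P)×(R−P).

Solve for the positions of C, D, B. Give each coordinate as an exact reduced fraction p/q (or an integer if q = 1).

B = (-387/34, -205/34)
C = (89/34, -103/34)
D = (-217/68, -443/68)

1. C_x = 89/34  [F, E, C are collinear ∩ AC ⟂ FE]
2. C_y = -103/34  [F, E, C are collinear ∩ AC ⟂ FE]
   → C = (89/34, -103/34)
3. D_x = -217/68  [line 8·x + 13·y + 7495/68 = 0 ∩ |DE|² = 9157/136]
4. D_y = -443/68  [line 8·x + 13·y + 7495/68 = 0 ∩ |DE|² = 9157/136]
   → D = (-217/68, -443/68)
5. B_x = -387/34  [B is the reflection of E across D]
6. B_y = -205/34  [B is the reflection of E across D]
   → B = (-387/34, -205/34)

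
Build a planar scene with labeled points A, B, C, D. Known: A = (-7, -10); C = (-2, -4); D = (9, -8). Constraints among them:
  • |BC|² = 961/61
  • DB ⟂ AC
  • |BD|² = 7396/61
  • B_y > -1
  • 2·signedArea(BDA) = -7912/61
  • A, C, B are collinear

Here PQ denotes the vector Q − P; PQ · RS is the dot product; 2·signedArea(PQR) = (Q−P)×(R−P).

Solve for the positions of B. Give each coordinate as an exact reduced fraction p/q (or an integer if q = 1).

B = (33/61, -58/61)

1. B_x = 33/61  [A, C, B are collinear ∩ DB ⟂ AC]
2. B_y = -58/61  [A, C, B are collinear ∩ DB ⟂ AC]
   → B = (33/61, -58/61)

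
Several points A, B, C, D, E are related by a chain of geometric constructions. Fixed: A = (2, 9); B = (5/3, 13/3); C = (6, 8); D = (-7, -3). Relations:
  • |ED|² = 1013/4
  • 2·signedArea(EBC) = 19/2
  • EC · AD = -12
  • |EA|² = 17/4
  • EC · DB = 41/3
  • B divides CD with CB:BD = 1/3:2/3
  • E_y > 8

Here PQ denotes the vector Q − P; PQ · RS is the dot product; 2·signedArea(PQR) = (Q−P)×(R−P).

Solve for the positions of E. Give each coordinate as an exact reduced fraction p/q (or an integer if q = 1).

1. E_x = 4  [EC · DB = 41/3 ∩ EC · AD = -12]
2. E_y = 17/2  [EC · DB = 41/3 ∩ EC · AD = -12]
   → E = (4, 17/2)

E = (4, 17/2)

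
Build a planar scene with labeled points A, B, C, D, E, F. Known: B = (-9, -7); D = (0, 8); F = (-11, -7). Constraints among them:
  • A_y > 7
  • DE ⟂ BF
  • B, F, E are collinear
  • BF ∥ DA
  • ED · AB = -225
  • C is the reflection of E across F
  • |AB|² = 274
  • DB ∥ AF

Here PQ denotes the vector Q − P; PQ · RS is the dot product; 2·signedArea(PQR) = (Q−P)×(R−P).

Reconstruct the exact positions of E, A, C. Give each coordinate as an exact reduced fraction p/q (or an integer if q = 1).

1. E_x = 0  [B, F, E are collinear ∩ DE ⟂ BF]
2. E_y = -7  [B, F, E are collinear ∩ DE ⟂ BF]
   → E = (0, -7)
3. A_x = -2  [DB ∥ AF ∩ BF ∥ DA]
4. A_y = 8  [DB ∥ AF ∩ BF ∥ DA]
   → A = (-2, 8)
5. C_x = -22  [C is the reflection of E across F]
6. C_y = -7  [C is the reflection of E across F]
   → C = (-22, -7)

A = (-2, 8)
C = (-22, -7)
E = (0, -7)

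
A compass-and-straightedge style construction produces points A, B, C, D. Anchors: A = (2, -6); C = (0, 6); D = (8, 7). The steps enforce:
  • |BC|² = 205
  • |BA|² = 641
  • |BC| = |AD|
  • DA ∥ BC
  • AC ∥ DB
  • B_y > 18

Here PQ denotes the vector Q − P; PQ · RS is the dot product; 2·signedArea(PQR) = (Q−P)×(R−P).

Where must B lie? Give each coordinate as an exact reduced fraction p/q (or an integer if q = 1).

1. B_x = 6  [DA ∥ BC ∩ AC ∥ DB]
2. B_y = 19  [DA ∥ BC ∩ AC ∥ DB]
   → B = (6, 19)

B = (6, 19)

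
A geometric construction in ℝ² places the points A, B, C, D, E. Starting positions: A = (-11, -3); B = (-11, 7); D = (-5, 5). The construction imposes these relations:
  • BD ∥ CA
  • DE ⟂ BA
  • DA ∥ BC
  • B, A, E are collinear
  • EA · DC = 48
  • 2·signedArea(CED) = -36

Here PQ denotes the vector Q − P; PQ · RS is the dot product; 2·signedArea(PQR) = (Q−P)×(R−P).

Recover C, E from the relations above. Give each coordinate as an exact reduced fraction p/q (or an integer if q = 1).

1. C_x = -17  [BD ∥ CA ∩ DA ∥ BC]
2. C_y = -1  [BD ∥ CA ∩ DA ∥ BC]
   → C = (-17, -1)
3. E_x = -11  [B, A, E are collinear ∩ DE ⟂ BA]
4. E_y = 5  [B, A, E are collinear ∩ DE ⟂ BA]
   → E = (-11, 5)

C = (-17, -1)
E = (-11, 5)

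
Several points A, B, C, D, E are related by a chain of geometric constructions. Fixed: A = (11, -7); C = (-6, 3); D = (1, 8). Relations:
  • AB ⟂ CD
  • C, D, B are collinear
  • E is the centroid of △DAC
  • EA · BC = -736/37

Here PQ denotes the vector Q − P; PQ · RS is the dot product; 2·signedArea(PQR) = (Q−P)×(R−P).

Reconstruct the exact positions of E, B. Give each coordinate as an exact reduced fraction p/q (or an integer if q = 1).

1. E_x = 2  [E is the centroid of △DAC]
2. E_y = 4/3  [E is the centroid of △DAC]
   → E = (2, 4/3)
3. B_x = 39/74  [C, D, B are collinear ∩ AB ⟂ CD]
4. B_y = 567/74  [C, D, B are collinear ∩ AB ⟂ CD]
   → B = (39/74, 567/74)

B = (39/74, 567/74)
E = (2, 4/3)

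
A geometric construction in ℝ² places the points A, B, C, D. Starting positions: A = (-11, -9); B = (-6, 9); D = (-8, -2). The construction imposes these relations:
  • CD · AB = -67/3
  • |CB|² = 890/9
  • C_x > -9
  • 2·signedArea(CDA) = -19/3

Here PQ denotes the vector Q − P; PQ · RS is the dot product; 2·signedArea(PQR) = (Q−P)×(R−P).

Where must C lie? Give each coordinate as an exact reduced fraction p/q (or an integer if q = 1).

C = (-25/3, -2/3)

1. C_x = -25/3  [CD · AB = -67/3 ∩ 2·signedArea(CDA) = -19/3]
2. C_y = -2/3  [CD · AB = -67/3 ∩ 2·signedArea(CDA) = -19/3]
   → C = (-25/3, -2/3)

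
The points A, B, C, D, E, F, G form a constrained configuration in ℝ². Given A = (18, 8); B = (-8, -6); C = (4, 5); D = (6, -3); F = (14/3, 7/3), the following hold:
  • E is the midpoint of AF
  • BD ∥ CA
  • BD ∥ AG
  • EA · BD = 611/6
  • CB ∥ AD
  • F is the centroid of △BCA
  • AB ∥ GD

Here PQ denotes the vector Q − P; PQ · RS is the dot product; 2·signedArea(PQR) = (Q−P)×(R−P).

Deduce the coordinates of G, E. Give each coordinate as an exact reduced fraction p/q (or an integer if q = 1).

E = (34/3, 31/6)
G = (32, 11)

1. G_x = 32  [AB ∥ GD ∩ BD ∥ AG]
2. G_y = 11  [AB ∥ GD ∩ BD ∥ AG]
   → G = (32, 11)
3. E_x = 34/3  [E is the midpoint of AF]
4. E_y = 31/6  [E is the midpoint of AF]
   → E = (34/3, 31/6)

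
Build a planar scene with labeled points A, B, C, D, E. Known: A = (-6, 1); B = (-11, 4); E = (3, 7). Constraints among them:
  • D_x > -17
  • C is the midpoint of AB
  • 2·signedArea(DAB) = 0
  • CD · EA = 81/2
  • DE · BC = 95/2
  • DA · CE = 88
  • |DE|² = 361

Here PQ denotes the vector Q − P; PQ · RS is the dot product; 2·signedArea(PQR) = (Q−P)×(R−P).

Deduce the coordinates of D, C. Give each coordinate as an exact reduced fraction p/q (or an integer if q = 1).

C = (-17/2, 5/2)
D = (-16, 7)

1. C_x = -17/2  [C is the midpoint of AB]
2. C_y = 5/2  [C is the midpoint of AB]
   → C = (-17/2, 5/2)
3. D_x = -16  [2·signedArea(DAB) = 0 ∩ DA · CE = 88]
4. D_y = 7  [2·signedArea(DAB) = 0 ∩ DA · CE = 88]
   → D = (-16, 7)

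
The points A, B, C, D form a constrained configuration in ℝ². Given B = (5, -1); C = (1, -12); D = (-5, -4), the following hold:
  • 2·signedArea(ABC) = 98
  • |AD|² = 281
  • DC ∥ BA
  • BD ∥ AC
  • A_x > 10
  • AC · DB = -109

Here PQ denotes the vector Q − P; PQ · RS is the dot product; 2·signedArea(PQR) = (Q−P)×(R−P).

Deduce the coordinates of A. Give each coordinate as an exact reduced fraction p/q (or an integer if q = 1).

A = (11, -9)

1. A_x = 11  [BD ∥ AC ∩ DC ∥ BA]
2. A_y = -9  [BD ∥ AC ∩ DC ∥ BA]
   → A = (11, -9)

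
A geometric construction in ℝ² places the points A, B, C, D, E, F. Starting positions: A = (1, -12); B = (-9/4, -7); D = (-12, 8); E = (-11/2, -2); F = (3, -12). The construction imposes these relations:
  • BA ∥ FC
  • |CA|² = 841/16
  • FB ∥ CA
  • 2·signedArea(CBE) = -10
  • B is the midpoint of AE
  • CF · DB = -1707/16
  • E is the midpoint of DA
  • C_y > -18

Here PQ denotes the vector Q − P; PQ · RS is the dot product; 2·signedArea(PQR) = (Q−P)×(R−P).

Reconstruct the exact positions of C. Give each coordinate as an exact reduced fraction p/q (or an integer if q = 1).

C = (25/4, -17)

1. C_x = 25/4  [FB ∥ CA ∩ BA ∥ FC]
2. C_y = -17  [FB ∥ CA ∩ BA ∥ FC]
   → C = (25/4, -17)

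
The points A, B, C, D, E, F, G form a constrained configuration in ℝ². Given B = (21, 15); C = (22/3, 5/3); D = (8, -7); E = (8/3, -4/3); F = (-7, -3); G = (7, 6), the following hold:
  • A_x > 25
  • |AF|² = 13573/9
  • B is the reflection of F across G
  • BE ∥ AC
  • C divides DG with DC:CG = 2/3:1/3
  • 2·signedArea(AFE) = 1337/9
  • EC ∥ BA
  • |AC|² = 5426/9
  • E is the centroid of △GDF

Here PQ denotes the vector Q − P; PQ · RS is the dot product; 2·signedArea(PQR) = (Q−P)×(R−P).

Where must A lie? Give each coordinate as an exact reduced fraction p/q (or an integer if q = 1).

1. A_x = 77/3  [BE ∥ AC ∩ EC ∥ BA]
2. A_y = 18  [BE ∥ AC ∩ EC ∥ BA]
   → A = (77/3, 18)

A = (77/3, 18)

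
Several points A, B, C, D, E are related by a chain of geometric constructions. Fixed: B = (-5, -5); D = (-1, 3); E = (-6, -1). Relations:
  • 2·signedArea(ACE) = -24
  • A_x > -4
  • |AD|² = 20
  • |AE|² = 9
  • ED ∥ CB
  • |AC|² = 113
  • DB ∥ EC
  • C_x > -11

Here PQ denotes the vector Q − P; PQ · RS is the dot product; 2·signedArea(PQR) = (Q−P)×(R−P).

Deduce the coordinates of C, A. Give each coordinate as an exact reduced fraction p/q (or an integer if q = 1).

1. C_x = -10  [ED ∥ CB ∩ DB ∥ EC]
2. C_y = -9  [ED ∥ CB ∩ DB ∥ EC]
   → C = (-10, -9)
3. A_x = -3  [line -8·x + 4·y + -20 = 0 ∩ |AC|² = 113]
4. A_y = -1  [line -8·x + 4·y + -20 = 0 ∩ |AC|² = 113]
   → A = (-3, -1)

A = (-3, -1)
C = (-10, -9)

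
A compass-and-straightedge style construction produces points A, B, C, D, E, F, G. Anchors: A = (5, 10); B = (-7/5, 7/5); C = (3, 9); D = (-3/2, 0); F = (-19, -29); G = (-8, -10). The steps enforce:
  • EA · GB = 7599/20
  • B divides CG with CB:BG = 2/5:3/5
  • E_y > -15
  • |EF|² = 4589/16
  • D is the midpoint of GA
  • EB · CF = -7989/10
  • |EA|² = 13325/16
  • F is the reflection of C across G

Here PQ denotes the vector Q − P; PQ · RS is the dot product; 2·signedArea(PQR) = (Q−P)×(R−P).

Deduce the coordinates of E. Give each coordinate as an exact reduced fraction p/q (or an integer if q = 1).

1. E_x = -41/4  [line -33/5·x + -57/5·y + -4659/20 = 0 ∩ |EA|² = 13325/16]
2. E_y = -29/2  [line -33/5·x + -57/5·y + -4659/20 = 0 ∩ |EA|² = 13325/16]
   → E = (-41/4, -29/2)

E = (-41/4, -29/2)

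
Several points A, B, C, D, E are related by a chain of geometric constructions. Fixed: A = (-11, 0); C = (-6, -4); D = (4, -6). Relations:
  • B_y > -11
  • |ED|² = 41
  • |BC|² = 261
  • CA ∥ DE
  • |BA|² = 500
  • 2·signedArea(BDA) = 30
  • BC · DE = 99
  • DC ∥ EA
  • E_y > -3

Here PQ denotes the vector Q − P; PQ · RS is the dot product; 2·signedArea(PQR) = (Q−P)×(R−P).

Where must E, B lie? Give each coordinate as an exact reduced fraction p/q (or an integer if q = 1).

1. E_x = -1  [DC ∥ EA ∩ CA ∥ DE]
2. E_y = -2  [DC ∥ EA ∩ CA ∥ DE]
   → E = (-1, -2)
3. B_x = 9  [BC · DE = 99 ∩ 2·signedArea(BDA) = 30]
4. B_y = -10  [BC · DE = 99 ∩ 2·signedArea(BDA) = 30]
   → B = (9, -10)

B = (9, -10)
E = (-1, -2)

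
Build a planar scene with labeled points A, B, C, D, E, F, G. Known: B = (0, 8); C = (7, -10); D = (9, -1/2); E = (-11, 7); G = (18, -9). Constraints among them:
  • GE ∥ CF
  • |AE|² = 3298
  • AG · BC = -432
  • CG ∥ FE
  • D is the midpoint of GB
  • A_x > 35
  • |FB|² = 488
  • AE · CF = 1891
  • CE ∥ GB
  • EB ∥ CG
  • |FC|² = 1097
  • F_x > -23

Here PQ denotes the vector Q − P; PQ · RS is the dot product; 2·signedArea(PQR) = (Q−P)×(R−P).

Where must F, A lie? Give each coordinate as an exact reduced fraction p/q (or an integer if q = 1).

1. F_x = -22  [CG ∥ FE ∩ GE ∥ CF]
2. F_y = 6  [CG ∥ FE ∩ GE ∥ CF]
   → F = (-22, 6)
3. A_x = 36  [AE · CF = 1891 ∩ AG · BC = -432]
4. A_y = -26  [AE · CF = 1891 ∩ AG · BC = -432]
   → A = (36, -26)

A = (36, -26)
F = (-22, 6)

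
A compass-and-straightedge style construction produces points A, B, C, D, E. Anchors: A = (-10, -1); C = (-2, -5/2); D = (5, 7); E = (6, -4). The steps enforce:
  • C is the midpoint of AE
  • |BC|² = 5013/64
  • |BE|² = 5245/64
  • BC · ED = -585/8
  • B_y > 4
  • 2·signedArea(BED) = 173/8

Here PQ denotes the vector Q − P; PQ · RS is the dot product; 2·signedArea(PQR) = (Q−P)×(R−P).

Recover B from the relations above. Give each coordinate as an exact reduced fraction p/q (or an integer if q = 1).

B = (13/4, 37/8)

1. B_x = 13/4  [2·signedArea(BED) = 173/8 ∩ BC · ED = -585/8]
2. B_y = 37/8  [2·signedArea(BED) = 173/8 ∩ BC · ED = -585/8]
   → B = (13/4, 37/8)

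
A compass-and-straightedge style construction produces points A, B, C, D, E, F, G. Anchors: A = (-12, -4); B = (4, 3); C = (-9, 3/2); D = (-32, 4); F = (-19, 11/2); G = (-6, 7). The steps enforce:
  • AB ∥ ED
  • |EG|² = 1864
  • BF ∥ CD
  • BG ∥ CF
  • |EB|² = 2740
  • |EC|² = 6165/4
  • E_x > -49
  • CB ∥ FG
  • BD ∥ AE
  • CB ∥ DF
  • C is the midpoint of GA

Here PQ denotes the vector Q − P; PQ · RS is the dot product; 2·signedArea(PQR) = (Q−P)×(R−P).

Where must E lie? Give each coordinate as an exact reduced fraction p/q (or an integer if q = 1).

E = (-48, -3)

1. E_x = -48  [AB ∥ ED ∩ BD ∥ AE]
2. E_y = -3  [AB ∥ ED ∩ BD ∥ AE]
   → E = (-48, -3)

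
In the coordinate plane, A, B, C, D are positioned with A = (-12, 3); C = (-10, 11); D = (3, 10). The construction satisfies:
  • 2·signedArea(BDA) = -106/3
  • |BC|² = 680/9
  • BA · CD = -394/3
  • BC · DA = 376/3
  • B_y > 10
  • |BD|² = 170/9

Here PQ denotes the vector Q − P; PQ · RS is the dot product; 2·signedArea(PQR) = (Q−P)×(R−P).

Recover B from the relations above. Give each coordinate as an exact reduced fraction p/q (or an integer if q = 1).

1. B_x = -4/3  [2·signedArea(BDA) = -106/3 ∩ BA · CD = -394/3]
2. B_y = 31/3  [2·signedArea(BDA) = -106/3 ∩ BA · CD = -394/3]
   → B = (-4/3, 31/3)

B = (-4/3, 31/3)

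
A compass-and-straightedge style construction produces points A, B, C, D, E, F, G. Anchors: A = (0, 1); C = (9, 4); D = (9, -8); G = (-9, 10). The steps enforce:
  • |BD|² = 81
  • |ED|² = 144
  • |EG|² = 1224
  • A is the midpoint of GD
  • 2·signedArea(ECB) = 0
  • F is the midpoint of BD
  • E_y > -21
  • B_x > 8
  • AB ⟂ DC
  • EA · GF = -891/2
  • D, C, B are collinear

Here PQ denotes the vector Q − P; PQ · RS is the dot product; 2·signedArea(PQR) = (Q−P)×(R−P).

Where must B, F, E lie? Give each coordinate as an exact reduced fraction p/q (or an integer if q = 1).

B = (9, 1)
E = (9, -20)
F = (9, -7/2)

1. B_x = 9  [D, C, B are collinear ∩ AB ⟂ DC]
2. B_y = 1  [D, C, B are collinear ∩ AB ⟂ DC]
   → B = (9, 1)
3. F_x = 9  [F is the midpoint of BD]
4. F_y = -7/2  [F is the midpoint of BD]
   → F = (9, -7/2)
5. E_x = 9  [2·signedArea(ECB) = 0 ∩ EA · GF = -891/2]
6. E_y = -20  [2·signedArea(ECB) = 0 ∩ EA · GF = -891/2]
   → E = (9, -20)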